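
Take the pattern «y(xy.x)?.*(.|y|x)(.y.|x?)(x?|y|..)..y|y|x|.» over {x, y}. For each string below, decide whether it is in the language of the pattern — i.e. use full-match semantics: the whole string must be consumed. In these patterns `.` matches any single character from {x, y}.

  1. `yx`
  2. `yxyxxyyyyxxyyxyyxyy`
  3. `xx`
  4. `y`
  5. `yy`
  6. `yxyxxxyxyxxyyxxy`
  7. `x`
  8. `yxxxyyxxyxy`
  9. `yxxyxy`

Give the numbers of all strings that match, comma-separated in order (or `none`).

2, 4, 6, 7, 8, 9

1 → no match
2 → match
3 → no match
4 → match
5 → no match
6 → match
7 → match
8 → match
9 → match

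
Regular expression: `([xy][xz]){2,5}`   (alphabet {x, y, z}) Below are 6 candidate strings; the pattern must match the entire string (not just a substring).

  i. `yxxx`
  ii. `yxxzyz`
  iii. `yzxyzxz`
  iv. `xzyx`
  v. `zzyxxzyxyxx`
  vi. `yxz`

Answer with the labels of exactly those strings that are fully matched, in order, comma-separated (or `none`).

i → match
ii → match
iii → no match
iv → match
v → no match
vi → no match

i, ii, iv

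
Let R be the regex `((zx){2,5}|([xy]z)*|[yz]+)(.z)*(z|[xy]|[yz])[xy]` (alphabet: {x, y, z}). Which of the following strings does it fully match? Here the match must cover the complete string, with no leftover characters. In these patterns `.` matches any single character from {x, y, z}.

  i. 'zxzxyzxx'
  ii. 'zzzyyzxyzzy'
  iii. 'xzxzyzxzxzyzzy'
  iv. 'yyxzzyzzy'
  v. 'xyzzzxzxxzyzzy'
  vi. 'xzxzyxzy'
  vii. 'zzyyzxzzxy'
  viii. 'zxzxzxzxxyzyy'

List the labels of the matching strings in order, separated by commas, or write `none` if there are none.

i, iii

i → match
ii → no match
iii → match
iv → no match
v → no match
vi → no match
vii → no match
viii → no match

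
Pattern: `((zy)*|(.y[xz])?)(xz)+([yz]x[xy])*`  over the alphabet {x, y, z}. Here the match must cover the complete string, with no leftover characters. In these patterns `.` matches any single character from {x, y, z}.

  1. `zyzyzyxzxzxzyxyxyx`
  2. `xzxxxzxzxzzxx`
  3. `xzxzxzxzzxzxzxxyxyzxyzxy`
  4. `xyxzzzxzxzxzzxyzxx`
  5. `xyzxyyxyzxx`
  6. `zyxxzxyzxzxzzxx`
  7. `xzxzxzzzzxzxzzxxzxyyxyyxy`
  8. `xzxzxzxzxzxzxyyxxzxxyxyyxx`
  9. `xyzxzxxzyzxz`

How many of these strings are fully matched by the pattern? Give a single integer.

0

1 → no match
2 → no match
3 → no match
4 → no match
5. `xyzxyyxyzxx` → no match
6 → no match
7 → no match
8 → no match
9. `xyzxzxxzyzxz` → no match
Total matched: 0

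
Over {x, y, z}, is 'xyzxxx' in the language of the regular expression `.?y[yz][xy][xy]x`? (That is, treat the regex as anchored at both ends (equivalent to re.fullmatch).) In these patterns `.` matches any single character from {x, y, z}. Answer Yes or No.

Yes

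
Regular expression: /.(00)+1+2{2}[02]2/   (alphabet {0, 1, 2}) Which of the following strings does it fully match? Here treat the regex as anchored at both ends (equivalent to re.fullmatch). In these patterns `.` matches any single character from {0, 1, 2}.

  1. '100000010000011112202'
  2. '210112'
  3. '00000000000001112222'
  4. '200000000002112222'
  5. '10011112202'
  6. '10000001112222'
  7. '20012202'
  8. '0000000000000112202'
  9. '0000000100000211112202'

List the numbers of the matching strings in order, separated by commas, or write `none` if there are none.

3, 5, 6, 7, 8

1 → no match
2 → no match
3 → match
4 → no match
5 → match
6 → match
7 → match
8 → match
9 → no match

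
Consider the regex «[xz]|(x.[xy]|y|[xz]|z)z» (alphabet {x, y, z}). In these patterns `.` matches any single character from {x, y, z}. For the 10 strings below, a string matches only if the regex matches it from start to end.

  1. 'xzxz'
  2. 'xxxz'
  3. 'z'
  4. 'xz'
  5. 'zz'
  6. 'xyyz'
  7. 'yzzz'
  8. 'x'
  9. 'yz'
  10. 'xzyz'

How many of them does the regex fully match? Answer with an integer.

9

1 → match
2 → match
3 → match
4 → match
5 → match
6 → match
7 → no match
8 → match
9 → match
10 → match
Total matched: 9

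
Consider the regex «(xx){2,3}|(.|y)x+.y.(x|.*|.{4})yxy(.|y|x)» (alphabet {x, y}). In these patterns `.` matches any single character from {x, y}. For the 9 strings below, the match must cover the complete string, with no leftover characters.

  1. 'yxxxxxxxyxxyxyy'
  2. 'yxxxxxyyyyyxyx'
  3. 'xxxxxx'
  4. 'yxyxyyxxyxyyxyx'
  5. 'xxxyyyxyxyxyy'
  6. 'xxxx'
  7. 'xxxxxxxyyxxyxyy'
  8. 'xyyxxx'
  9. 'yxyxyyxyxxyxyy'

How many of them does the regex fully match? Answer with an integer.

1 → match
2 → match
3. 'xxxxxx' → match
4 → no match
5 → match
6. 'xxxx' → match
7 → match
8. 'xyyxxx' → no match
9 → no match
Total matched: 6

6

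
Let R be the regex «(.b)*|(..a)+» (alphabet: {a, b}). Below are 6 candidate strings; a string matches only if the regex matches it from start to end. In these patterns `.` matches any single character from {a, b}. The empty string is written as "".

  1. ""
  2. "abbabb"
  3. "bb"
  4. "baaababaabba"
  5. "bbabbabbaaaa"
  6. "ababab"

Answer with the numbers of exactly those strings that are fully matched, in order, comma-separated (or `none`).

1, 3, 4, 5, 6

1 → match
2 → no match
3 → match
4 → match
5 → match
6 → match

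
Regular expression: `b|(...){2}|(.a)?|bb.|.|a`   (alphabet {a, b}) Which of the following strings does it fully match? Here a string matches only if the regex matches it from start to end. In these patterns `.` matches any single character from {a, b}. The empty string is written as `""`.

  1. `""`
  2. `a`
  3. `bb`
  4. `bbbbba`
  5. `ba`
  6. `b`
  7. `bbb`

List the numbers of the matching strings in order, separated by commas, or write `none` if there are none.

1 → match
2 → match
3 → no match
4 → match
5 → match
6 → match
7 → match

1, 2, 4, 5, 6, 7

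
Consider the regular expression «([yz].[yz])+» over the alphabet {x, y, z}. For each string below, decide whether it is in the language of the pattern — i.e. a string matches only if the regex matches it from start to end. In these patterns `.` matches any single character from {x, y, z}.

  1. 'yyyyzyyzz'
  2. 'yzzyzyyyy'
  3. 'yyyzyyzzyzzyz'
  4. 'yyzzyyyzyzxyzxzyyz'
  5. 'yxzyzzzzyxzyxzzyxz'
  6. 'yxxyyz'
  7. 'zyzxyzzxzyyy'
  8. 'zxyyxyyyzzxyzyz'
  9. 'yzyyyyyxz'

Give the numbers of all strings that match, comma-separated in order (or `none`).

1 → match
2 → match
3 → no match
4 → match
5 → no match
6 → no match
7 → no match
8 → match
9 → match

1, 2, 4, 8, 9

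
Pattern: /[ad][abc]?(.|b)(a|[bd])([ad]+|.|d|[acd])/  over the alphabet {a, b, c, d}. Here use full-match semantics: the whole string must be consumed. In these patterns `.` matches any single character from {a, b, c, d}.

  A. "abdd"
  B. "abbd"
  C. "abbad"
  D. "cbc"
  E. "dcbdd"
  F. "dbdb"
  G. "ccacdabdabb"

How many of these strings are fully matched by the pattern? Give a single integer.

5

A → match
B → match
C → match
D → no match
E → match
F → match
G → no match
Total matched: 5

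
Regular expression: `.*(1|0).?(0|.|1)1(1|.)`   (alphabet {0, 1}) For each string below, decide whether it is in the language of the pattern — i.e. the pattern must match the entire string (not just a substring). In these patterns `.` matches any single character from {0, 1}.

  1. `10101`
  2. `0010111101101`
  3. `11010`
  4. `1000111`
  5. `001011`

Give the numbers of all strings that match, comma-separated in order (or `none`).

1 → no match
2 → no match
3 → match
4 → match
5 → match

3, 4, 5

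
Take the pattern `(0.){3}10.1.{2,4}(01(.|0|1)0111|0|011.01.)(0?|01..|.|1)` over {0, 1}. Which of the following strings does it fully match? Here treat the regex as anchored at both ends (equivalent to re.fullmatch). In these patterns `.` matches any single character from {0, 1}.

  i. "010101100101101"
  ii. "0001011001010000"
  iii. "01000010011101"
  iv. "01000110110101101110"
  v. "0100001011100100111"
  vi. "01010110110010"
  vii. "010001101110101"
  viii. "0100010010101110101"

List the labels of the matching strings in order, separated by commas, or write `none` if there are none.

i → match
ii → match
iii → match
iv → match
v → match
vi → match
vii → match
viii → no match

i, ii, iii, iv, v, vi, vii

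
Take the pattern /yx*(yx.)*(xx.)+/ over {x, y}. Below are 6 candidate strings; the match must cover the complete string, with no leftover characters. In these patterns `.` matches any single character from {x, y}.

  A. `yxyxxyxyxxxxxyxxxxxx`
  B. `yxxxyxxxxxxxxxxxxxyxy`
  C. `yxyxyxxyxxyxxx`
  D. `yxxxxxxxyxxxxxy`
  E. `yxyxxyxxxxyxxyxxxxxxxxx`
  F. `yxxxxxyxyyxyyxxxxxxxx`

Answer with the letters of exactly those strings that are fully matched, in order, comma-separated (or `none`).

A, C, D, E, F

A → match
B → no match
C → match
D → match
E → match
F → match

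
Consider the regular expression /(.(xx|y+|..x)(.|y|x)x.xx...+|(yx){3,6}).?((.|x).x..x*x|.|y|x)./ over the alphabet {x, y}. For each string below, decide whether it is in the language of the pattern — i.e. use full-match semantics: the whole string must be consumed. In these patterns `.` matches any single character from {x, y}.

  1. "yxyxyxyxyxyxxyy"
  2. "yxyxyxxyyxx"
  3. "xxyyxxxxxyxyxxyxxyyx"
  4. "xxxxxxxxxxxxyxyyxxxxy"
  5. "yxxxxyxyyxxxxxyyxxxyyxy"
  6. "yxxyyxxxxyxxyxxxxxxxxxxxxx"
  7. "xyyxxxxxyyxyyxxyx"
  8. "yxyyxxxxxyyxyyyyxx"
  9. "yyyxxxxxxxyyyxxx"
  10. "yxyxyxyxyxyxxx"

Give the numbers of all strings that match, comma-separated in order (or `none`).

1 → match
2 → no match
3 → no match
4 → match
5 → no match
6 → no match
7 → match
8 → no match
9 → match
10 → match

1, 4, 7, 9, 10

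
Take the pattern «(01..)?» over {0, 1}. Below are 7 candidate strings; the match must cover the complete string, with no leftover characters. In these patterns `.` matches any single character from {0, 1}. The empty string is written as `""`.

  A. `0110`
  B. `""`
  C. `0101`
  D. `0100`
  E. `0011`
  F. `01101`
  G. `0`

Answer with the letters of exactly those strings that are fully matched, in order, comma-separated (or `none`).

A. `0110` → match
B. `""` → match
C. `0101` → match
D. `0100` → match
E. `0011` → no match
F. `01101` → no match
G. `0` → no match

A, B, C, D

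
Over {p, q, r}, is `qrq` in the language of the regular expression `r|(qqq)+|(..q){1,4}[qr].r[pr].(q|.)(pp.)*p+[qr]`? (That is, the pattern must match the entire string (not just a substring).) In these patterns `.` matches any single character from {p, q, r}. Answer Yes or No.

No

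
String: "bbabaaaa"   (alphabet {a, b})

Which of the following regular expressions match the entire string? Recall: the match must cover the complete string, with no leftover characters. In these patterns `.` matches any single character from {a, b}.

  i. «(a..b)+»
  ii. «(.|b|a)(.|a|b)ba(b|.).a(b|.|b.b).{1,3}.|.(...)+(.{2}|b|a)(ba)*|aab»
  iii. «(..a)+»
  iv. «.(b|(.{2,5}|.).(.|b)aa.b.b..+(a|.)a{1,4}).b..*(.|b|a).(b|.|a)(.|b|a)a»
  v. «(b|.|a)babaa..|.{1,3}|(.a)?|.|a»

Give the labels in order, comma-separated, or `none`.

i → no match — must start with "a"
ii → match
iii → no match
iv → no match
v → match

ii, v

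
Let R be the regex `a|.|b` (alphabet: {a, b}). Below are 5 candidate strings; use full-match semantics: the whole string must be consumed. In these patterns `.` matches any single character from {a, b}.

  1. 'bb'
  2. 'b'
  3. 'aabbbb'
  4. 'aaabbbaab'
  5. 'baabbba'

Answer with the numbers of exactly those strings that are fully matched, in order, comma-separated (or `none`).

2

1 → no match
2 → match
3 → no match
4 → no match
5 → no match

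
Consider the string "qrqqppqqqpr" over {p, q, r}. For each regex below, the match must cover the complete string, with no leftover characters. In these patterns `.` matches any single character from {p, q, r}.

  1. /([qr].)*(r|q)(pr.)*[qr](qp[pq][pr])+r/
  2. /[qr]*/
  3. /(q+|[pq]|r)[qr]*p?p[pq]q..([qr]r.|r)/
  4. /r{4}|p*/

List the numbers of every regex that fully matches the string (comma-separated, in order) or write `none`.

1 → no match
2 → no match
3 → match
4 → no match

3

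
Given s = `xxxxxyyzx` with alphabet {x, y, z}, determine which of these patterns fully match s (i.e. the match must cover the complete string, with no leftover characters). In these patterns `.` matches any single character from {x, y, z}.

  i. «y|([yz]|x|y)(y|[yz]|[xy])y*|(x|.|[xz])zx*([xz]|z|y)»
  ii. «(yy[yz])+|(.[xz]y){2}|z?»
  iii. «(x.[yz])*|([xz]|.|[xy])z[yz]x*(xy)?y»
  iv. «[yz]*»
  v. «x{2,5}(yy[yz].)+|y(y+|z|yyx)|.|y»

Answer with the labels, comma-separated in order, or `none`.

i → no match
ii → no match
iii → no match
iv → no match
v → match

v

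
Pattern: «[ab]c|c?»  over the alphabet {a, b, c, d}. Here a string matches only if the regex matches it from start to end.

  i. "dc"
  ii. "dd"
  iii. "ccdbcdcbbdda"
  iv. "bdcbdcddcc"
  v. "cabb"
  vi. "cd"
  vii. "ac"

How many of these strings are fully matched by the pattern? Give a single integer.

1

i → no match
ii → no match
iii → no match
iv → no match
v → no match
vi → no match
vii → match
Total matched: 1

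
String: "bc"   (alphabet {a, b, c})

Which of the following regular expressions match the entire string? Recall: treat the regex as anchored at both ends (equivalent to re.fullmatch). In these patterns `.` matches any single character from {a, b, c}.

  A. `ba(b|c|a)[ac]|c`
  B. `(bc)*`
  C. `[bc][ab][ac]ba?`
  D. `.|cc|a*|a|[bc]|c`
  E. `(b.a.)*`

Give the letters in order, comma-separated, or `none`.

A → no match
B → match
C → no match
D → no match
E → no match

B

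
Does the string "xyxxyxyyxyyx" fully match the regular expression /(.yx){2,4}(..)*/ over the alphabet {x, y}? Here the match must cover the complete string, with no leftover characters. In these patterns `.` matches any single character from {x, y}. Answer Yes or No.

Yes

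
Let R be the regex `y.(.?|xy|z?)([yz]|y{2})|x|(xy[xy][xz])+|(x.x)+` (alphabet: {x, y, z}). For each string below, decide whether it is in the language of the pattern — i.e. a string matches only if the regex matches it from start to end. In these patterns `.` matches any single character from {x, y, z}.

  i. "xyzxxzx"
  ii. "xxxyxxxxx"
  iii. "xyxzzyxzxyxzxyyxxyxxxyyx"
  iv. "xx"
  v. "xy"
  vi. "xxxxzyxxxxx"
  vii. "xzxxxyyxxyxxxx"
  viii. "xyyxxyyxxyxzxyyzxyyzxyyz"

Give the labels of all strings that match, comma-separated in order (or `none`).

viii

i → no match
ii → no match
iii → no match
iv → no match
v → no match
vi → no match
vii → no match
viii → match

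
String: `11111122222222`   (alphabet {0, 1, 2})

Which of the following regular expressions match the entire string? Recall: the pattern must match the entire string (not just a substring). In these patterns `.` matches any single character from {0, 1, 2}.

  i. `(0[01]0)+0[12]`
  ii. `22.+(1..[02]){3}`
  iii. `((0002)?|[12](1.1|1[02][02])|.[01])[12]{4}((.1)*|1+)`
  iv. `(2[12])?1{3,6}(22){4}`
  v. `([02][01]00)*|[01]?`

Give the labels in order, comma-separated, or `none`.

i → no match — must start with `0`
ii → no match — must start with `22`
iii → no match
iv → match
v → no match

iv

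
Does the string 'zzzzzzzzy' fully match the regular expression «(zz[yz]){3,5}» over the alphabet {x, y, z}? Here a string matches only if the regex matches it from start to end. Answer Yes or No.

Yes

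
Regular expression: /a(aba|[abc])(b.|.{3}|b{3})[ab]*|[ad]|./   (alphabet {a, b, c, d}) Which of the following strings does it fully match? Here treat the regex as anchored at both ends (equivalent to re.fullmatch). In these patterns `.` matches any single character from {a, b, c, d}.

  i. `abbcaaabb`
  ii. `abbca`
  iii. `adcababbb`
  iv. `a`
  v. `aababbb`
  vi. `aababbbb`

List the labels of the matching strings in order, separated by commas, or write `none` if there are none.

i → match
ii → match
iii → no match
iv → match
v → match
vi → match

i, ii, iv, v, vi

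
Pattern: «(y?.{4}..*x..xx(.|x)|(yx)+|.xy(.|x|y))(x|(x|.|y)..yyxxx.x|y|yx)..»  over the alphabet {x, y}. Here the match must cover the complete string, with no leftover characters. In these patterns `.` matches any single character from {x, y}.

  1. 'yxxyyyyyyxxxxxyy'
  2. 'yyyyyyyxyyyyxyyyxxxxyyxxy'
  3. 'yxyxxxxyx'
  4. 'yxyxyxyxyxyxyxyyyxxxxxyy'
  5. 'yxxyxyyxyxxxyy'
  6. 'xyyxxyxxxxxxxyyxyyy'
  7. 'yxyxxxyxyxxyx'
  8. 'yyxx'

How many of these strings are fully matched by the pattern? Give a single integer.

1 → no match
2 → no match
3 → no match
4 → match
5 → no match
6 → no match
7 → no match
8 → no match
Total matched: 1

1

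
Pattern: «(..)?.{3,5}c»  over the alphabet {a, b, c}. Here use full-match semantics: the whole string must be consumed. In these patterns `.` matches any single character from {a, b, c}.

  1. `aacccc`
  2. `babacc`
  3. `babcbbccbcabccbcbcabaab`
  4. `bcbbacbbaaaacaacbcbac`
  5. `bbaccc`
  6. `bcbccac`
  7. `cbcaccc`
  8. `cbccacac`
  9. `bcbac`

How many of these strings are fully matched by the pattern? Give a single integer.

1 → match
2 → match
3 → no match — must end with `c`
4 → no match
5 → match
6 → match
7 → match
8 → match
9 → match
Total matched: 7

7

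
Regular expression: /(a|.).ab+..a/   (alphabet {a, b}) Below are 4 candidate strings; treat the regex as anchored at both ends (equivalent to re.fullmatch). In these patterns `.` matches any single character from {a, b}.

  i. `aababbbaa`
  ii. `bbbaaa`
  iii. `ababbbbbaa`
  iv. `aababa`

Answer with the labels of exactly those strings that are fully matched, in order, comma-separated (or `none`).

iii

i → no match
ii → no match
iii → match
iv → no match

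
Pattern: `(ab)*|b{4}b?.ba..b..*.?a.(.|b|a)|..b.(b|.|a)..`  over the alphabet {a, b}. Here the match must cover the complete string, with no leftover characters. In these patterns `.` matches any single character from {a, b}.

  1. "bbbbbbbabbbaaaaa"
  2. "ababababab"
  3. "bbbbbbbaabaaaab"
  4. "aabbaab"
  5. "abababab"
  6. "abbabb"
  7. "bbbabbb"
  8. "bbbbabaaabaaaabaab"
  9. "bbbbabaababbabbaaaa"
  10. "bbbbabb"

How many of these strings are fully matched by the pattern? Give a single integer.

7

1 → match
2. "ababababab" → match
3 → no match
4. "aabbaab" → match
5. "abababab" → match
6. "abbabb" → no match
7. "bbbabbb" → match
8 → match
9 → no match
10. "bbbbabb" → match
Total matched: 7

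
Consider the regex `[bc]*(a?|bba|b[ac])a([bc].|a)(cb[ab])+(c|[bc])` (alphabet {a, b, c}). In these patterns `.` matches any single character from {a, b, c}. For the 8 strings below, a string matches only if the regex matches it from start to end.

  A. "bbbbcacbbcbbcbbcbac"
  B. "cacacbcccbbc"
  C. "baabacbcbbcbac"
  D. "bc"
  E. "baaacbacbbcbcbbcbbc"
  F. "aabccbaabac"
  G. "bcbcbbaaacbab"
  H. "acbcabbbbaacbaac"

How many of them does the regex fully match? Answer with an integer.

1

A → no match
B → no match
C → no match
D → no match
E → no match
F → no match
G → match
H → no match
Total matched: 1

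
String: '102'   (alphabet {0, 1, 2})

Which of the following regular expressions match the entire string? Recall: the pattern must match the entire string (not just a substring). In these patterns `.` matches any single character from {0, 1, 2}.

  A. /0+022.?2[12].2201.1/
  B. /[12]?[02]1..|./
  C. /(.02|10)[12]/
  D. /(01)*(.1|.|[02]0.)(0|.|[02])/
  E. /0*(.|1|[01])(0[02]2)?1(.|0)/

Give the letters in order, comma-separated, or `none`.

C

A → no match — must start with '0'
B → no match
C → match
D → no match
E → no match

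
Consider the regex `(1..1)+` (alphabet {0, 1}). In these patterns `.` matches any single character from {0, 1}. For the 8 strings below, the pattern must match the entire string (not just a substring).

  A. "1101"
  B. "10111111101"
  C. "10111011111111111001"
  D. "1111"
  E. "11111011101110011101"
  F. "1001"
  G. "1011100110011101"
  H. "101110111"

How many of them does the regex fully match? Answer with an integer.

A → match
B → no match
C → match
D → match
E → match
F → match
G → match
H → no match
Total matched: 6

6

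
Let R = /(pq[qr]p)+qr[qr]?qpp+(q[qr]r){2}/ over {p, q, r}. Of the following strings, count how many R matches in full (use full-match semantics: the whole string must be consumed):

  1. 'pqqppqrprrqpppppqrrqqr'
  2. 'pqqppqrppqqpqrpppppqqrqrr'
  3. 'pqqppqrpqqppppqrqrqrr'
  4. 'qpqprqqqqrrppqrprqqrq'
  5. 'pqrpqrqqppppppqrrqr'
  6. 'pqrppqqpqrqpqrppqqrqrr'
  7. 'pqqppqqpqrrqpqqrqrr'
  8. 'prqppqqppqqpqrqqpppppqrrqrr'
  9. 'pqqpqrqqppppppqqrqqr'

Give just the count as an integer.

1

1 → no match
2 → no match
3 → no match
4 → no match — must start with 'pq'
5 → no match
6 → no match
7 → no match
8 → no match — must start with 'pq'
9 → match
Total matched: 1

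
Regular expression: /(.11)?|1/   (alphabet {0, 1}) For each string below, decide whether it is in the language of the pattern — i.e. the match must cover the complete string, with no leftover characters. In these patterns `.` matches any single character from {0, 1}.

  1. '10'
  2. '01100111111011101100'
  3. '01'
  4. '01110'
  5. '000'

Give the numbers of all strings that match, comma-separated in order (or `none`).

1 → no match
2 → no match
3 → no match
4 → no match
5 → no match

none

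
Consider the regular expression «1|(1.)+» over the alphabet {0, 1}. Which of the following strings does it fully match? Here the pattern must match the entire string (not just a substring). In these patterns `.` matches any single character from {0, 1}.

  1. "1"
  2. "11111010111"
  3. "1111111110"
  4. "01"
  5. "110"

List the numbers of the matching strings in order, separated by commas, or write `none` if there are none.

1, 3

1 → match
2 → no match
3 → match
4 → no match — must start with "1"
5 → no match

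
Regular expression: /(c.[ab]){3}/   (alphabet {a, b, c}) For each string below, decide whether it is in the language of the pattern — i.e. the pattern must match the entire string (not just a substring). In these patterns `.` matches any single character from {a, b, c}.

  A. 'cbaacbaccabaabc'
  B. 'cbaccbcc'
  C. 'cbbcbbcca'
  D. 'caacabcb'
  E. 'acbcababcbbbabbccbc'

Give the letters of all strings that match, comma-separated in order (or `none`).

A → no match
B → no match
C → match
D → no match
E → no match — must start with 'c'

C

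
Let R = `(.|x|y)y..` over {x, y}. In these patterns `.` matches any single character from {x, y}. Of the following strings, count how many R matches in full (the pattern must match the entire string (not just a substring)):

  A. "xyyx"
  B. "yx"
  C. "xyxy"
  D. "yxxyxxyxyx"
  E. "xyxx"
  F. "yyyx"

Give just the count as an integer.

4

A → match
B → no match
C → match
D → no match
E → match
F → match
Total matched: 4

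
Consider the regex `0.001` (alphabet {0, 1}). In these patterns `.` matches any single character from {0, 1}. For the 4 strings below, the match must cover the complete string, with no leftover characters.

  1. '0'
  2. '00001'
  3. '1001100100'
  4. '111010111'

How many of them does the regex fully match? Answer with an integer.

1

1 → no match — must end with '001'
2 → match
3 → no match — must start with '0'
4 → no match — must start with '0'
Total matched: 1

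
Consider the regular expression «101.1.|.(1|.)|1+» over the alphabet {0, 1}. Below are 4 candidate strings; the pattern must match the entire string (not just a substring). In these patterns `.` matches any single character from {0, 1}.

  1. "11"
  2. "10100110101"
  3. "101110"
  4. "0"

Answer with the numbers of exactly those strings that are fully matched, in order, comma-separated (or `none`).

1 → match
2 → no match
3 → match
4 → no match

1, 3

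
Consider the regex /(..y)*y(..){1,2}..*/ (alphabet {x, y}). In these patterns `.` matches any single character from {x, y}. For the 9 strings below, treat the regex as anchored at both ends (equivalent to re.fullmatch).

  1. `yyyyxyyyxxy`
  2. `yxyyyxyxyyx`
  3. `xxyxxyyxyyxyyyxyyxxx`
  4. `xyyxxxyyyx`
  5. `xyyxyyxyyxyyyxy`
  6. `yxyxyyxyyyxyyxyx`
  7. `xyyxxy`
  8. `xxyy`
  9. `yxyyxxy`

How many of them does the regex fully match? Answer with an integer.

1 → match
2 → match
3 → match
4 → no match
5 → no match
6 → match
7 → no match
8 → no match
9 → match
Total matched: 5

5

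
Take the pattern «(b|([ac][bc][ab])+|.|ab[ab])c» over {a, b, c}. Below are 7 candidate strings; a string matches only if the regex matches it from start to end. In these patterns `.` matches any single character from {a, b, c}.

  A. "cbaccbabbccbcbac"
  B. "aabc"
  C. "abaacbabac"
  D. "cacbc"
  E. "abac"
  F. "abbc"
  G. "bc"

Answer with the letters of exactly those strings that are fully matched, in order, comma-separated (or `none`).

A → match
B. "aabc" → no match
C. "abaacbabac" → match
D. "cacbc" → no match
E. "abac" → match
F. "abbc" → match
G. "bc" → match

A, C, E, F, G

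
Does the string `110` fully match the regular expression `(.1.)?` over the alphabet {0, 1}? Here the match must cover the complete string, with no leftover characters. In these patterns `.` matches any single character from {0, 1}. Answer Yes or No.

Yes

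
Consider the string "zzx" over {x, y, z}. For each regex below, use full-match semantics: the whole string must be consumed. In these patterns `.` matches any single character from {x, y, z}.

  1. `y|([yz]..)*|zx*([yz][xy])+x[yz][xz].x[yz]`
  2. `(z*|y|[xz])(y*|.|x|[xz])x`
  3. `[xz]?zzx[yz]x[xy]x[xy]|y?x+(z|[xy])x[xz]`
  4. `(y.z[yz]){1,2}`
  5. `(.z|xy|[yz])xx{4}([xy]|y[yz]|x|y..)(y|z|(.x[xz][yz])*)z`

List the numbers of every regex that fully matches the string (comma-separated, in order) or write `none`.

1, 2

1 → match
2 → match
3 → no match
4 → no match — must start with "y"
5 → no match — must end with "z"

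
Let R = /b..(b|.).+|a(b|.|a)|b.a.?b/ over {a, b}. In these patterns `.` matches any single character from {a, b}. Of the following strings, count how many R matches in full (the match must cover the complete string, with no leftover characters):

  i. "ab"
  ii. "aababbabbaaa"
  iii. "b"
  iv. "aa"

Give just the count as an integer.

2

i. "ab" → match
ii. "aababbabbaaa" → no match
iii. "b" → no match
iv. "aa" → match
Total matched: 2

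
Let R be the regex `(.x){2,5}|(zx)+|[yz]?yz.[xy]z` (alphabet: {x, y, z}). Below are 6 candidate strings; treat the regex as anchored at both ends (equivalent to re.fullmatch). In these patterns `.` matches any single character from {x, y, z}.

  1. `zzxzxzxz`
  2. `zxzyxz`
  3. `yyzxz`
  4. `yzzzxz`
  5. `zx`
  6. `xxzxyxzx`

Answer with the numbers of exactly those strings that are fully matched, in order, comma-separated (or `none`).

1 → no match
2 → no match
3 → no match
4 → no match
5 → match
6 → match

5, 6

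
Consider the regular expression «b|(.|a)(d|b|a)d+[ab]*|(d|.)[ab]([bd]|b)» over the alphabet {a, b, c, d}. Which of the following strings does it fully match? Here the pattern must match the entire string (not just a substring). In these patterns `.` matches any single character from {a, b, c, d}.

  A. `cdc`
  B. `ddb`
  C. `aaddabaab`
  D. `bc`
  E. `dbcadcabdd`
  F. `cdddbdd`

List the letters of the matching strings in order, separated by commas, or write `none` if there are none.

C

A → no match
B → no match
C → match
D → no match
E → no match
F → no match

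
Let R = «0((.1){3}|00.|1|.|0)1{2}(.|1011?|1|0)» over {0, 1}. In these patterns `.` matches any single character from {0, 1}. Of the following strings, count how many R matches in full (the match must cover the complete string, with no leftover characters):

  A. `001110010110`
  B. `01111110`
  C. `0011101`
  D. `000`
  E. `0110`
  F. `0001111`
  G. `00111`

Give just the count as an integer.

A → no match
B → no match
C → match
D → no match
E → no match
F → match
G → match
Total matched: 3

3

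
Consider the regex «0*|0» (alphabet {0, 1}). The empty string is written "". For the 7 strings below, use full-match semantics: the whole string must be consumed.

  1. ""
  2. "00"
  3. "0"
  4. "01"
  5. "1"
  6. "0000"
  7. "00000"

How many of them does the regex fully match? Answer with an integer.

5

1 → match
2 → match
3 → match
4 → no match
5 → no match
6 → match
7 → match
Total matched: 5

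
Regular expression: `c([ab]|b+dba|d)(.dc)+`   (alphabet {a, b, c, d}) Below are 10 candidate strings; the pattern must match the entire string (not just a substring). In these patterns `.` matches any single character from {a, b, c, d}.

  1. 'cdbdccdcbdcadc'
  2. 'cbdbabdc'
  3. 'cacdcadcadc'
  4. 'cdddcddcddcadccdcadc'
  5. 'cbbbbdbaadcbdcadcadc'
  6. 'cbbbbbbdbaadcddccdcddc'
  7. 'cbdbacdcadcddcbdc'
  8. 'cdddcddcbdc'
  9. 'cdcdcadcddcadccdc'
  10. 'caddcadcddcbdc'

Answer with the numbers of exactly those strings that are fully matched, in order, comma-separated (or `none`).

1, 2, 3, 4, 5, 6, 7, 8, 9, 10

1 → match
2 → match
3 → match
4 → match
5 → match
6 → match
7 → match
8 → match
9 → match
10 → match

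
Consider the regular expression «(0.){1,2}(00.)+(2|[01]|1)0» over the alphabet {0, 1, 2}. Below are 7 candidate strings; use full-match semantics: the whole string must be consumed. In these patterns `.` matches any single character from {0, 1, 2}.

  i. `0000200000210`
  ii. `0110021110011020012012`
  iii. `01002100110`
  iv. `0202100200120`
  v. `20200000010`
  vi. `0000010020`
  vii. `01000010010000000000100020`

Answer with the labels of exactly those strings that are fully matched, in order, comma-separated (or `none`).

i

i → match
ii → no match — must end with `0`
iii. `01002100110` → no match
iv → no match
v. `20200000010` → no match — must start with `0`
vi. `0000010020` → no match
vii → no match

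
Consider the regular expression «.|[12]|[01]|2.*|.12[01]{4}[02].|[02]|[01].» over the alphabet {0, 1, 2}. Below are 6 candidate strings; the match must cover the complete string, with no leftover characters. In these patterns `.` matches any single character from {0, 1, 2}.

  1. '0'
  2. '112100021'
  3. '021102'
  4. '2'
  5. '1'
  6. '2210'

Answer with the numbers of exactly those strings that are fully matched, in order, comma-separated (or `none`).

1 → match
2 → match
3 → no match
4 → match
5 → match
6 → match

1, 2, 4, 5, 6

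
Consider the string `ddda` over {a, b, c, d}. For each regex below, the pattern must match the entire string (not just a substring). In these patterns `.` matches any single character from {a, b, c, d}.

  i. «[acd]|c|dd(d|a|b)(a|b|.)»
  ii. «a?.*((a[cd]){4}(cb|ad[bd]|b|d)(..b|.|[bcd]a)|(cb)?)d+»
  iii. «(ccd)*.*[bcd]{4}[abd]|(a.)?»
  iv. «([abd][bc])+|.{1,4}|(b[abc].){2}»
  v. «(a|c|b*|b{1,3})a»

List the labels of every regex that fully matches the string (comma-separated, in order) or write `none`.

i, iv

i → match
ii → no match — must end with `d`
iii → no match
iv → match
v → no match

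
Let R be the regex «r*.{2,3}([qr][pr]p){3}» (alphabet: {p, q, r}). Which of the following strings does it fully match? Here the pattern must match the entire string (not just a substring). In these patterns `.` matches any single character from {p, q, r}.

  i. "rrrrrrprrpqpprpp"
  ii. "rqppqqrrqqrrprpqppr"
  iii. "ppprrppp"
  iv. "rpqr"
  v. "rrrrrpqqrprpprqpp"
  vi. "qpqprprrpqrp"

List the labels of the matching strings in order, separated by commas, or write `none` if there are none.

i

i → match
ii → no match — must end with "p"
iii → no match
iv → no match — must end with "p"
v → no match
vi → no match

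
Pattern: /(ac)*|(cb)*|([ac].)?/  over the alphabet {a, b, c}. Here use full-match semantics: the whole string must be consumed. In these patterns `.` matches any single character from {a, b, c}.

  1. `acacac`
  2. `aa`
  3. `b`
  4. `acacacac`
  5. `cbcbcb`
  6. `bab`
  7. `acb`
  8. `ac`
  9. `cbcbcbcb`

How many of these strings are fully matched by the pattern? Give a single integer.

6

1 → match
2 → match
3 → no match
4 → match
5 → match
6 → no match
7 → no match
8 → match
9 → match
Total matched: 6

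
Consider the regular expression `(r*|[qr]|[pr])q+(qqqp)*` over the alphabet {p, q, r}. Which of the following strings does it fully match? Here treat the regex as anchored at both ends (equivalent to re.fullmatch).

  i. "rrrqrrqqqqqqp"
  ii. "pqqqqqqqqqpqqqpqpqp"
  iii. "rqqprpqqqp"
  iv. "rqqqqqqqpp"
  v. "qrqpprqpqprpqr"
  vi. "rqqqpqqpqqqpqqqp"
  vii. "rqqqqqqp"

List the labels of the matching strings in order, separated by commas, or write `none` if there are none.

i → no match
ii → no match
iii → no match
iv → no match
v → no match
vi → no match
vii → match

vii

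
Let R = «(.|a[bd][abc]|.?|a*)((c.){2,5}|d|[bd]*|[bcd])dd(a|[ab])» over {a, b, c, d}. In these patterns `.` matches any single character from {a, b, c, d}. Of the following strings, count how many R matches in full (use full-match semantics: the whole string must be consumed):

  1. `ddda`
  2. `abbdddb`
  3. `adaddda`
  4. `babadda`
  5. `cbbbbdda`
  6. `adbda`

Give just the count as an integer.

4

1 → match
2 → match
3 → match
4 → no match
5 → match
6 → no match
Total matched: 4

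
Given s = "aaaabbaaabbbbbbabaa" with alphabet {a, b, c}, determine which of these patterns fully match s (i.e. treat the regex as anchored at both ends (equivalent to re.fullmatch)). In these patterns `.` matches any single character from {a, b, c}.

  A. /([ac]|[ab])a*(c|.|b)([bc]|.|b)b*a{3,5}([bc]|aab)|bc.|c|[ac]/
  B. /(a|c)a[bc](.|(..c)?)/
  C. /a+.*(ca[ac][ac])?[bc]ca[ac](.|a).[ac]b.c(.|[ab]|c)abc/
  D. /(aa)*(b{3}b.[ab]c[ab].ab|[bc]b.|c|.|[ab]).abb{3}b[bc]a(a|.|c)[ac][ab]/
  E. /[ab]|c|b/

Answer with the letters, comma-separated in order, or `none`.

D

A → no match
B → no match
C → no match — must end with "abc"
D → match
E → no match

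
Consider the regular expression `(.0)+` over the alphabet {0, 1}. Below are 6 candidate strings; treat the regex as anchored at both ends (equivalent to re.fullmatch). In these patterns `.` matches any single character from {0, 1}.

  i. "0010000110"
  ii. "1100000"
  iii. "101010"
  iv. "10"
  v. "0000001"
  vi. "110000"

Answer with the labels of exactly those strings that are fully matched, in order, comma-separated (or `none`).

i → no match
ii → no match
iii → match
iv → match
v → no match — must end with "0"
vi → no match

iii, iv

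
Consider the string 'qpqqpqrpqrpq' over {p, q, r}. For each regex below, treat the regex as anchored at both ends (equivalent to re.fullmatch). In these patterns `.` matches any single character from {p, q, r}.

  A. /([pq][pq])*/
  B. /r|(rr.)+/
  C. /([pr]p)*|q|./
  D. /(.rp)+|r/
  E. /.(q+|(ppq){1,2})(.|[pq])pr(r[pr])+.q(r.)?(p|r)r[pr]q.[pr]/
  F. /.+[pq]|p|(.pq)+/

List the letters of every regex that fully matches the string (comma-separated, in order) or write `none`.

A → no match
B → no match
C → no match
D → no match
E → no match
F → match

F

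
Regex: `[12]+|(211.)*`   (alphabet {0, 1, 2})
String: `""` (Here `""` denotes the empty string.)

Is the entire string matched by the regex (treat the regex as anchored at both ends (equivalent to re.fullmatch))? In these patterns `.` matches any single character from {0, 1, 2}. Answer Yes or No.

Yes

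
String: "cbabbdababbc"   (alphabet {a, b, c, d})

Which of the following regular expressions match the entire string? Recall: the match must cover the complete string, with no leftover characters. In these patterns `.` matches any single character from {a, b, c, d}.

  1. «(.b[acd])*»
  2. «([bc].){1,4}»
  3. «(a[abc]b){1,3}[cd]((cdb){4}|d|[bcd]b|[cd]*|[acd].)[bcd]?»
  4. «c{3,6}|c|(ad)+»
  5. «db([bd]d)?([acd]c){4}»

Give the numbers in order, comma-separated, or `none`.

1

1 → match
2 → no match
3 → no match — must start with "a"
4 → no match
5 → no match — must start with "db"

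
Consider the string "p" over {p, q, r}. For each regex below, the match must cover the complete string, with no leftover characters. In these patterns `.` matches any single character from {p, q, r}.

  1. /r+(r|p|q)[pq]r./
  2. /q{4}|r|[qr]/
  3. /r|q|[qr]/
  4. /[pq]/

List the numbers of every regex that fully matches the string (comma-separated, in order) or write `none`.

1 → no match — must start with "r"
2 → no match
3 → no match
4 → match

4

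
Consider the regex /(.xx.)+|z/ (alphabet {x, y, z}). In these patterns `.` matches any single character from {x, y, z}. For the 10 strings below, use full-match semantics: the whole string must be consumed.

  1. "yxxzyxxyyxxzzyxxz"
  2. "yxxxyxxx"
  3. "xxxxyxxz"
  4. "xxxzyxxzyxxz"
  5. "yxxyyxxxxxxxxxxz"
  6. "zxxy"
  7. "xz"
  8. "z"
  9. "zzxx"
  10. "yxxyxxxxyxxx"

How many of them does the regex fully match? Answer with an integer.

1 → no match
2. "yxxxyxxx" → match
3. "xxxxyxxz" → match
4. "xxxzyxxzyxxz" → match
5 → match
6. "zxxy" → match
7. "xz" → no match
8. "z" → match
9. "zzxx" → no match
10. "yxxyxxxxyxxx" → match
Total matched: 7

7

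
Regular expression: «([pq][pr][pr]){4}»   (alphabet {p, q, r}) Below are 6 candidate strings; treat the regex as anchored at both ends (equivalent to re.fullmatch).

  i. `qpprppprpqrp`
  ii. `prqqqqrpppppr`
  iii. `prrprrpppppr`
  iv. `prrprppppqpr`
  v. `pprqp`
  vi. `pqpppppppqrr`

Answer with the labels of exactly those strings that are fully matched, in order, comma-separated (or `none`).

i → no match
ii → no match
iii → match
iv → match
v → no match
vi → no match

iii, iv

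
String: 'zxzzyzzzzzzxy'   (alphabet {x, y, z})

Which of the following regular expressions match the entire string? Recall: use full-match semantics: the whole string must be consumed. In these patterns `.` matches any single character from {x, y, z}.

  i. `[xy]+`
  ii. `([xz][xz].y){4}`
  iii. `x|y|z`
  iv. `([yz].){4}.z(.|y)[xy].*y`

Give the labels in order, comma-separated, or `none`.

i → no match
ii → no match
iii → no match
iv → match

iv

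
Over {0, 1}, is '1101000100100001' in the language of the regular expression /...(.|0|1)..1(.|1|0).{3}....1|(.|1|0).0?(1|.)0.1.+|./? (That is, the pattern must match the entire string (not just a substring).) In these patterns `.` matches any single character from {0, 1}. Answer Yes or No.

No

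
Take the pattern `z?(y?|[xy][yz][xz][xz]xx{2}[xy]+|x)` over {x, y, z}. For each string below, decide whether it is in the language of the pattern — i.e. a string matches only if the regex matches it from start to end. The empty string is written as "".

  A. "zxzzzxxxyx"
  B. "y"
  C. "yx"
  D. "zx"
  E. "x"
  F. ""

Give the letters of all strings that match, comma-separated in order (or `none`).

A → match
B → match
C → no match
D → match
E → match
F → match

A, B, D, E, F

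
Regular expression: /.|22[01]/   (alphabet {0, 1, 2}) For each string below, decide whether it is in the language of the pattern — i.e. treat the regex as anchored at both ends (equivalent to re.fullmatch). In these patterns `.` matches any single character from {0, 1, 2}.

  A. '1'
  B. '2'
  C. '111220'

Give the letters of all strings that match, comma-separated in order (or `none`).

A. '1' → match
B. '2' → match
C. '111220' → no match

A, B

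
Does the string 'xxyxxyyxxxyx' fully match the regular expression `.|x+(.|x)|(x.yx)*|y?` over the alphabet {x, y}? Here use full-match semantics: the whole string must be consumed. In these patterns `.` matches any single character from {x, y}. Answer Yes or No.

Yes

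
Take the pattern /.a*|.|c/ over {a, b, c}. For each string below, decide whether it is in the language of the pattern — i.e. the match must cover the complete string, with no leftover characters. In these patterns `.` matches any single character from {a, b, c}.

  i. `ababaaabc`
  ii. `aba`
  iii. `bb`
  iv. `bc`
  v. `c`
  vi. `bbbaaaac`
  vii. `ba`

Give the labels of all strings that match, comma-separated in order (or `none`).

v, vii

i → no match
ii → no match
iii → no match
iv → no match
v → match
vi → no match
vii → match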